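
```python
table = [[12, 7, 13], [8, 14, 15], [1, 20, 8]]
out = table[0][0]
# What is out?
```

table[0] = [12, 7, 13]. Taking column 0 of that row yields 12.

12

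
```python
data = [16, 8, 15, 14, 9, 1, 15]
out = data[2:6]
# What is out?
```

data has length 7. The slice data[2:6] selects indices [2, 3, 4, 5] (2->15, 3->14, 4->9, 5->1), giving [15, 14, 9, 1].

[15, 14, 9, 1]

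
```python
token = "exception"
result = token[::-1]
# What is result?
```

token has length 9. The slice token[::-1] selects indices [8, 7, 6, 5, 4, 3, 2, 1, 0] (8->'n', 7->'o', 6->'i', 5->'t', 4->'p', 3->'e', 2->'c', 1->'x', 0->'e'), giving 'noitpecxe'.

'noitpecxe'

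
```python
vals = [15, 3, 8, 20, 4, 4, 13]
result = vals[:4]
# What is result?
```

vals has length 7. The slice vals[:4] selects indices [0, 1, 2, 3] (0->15, 1->3, 2->8, 3->20), giving [15, 3, 8, 20].

[15, 3, 8, 20]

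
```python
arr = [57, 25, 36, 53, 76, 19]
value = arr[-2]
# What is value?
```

arr has length 6. Negative index -2 maps to positive index 6 + (-2) = 4. arr[4] = 76.

76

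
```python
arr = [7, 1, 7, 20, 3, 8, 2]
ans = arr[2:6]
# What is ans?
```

arr has length 7. The slice arr[2:6] selects indices [2, 3, 4, 5] (2->7, 3->20, 4->3, 5->8), giving [7, 20, 3, 8].

[7, 20, 3, 8]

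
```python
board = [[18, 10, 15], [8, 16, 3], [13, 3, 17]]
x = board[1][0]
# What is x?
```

board[1] = [8, 16, 3]. Taking column 0 of that row yields 8.

8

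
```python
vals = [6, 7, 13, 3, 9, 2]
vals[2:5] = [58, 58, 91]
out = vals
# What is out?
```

vals starts as [6, 7, 13, 3, 9, 2] (length 6). The slice vals[2:5] covers indices [2, 3, 4] with values [13, 3, 9]. Replacing that slice with [58, 58, 91] (same length) produces [6, 7, 58, 58, 91, 2].

[6, 7, 58, 58, 91, 2]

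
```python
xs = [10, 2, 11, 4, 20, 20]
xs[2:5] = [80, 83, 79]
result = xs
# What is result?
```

xs starts as [10, 2, 11, 4, 20, 20] (length 6). The slice xs[2:5] covers indices [2, 3, 4] with values [11, 4, 20]. Replacing that slice with [80, 83, 79] (same length) produces [10, 2, 80, 83, 79, 20].

[10, 2, 80, 83, 79, 20]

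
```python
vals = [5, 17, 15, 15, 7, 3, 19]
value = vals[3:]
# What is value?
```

vals has length 7. The slice vals[3:] selects indices [3, 4, 5, 6] (3->15, 4->7, 5->3, 6->19), giving [15, 7, 3, 19].

[15, 7, 3, 19]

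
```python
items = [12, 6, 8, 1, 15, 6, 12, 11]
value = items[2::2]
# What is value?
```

items has length 8. The slice items[2::2] selects indices [2, 4, 6] (2->8, 4->15, 6->12), giving [8, 15, 12].

[8, 15, 12]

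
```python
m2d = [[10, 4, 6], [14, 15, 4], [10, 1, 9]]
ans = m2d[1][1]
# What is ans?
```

m2d[1] = [14, 15, 4]. Taking column 1 of that row yields 15.

15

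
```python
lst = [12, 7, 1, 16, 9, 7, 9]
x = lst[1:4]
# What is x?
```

lst has length 7. The slice lst[1:4] selects indices [1, 2, 3] (1->7, 2->1, 3->16), giving [7, 1, 16].

[7, 1, 16]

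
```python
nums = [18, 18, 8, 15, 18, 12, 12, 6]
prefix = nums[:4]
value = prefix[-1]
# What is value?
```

nums has length 8. The slice nums[:4] selects indices [0, 1, 2, 3] (0->18, 1->18, 2->8, 3->15), giving [18, 18, 8, 15]. So prefix = [18, 18, 8, 15]. Then prefix[-1] = 15.

15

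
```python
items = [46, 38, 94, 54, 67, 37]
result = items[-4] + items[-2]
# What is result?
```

items has length 6. Negative index -4 maps to positive index 6 + (-4) = 2. items[2] = 94.
items has length 6. Negative index -2 maps to positive index 6 + (-2) = 4. items[4] = 67.
Sum: 94 + 67 = 161.

161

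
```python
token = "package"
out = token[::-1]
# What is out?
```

token has length 7. The slice token[::-1] selects indices [6, 5, 4, 3, 2, 1, 0] (6->'e', 5->'g', 4->'a', 3->'k', 2->'c', 1->'a', 0->'p'), giving 'egakcap'.

'egakcap'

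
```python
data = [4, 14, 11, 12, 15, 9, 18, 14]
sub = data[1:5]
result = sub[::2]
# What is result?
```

data has length 8. The slice data[1:5] selects indices [1, 2, 3, 4] (1->14, 2->11, 3->12, 4->15), giving [14, 11, 12, 15]. So sub = [14, 11, 12, 15]. sub has length 4. The slice sub[::2] selects indices [0, 2] (0->14, 2->12), giving [14, 12].

[14, 12]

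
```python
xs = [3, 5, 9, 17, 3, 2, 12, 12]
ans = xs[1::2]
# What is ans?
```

xs has length 8. The slice xs[1::2] selects indices [1, 3, 5, 7] (1->5, 3->17, 5->2, 7->12), giving [5, 17, 2, 12].

[5, 17, 2, 12]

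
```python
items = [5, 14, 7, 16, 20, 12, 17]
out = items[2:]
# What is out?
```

items has length 7. The slice items[2:] selects indices [2, 3, 4, 5, 6] (2->7, 3->16, 4->20, 5->12, 6->17), giving [7, 16, 20, 12, 17].

[7, 16, 20, 12, 17]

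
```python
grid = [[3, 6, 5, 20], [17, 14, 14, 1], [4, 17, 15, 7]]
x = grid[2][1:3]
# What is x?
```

grid[2] = [4, 17, 15, 7]. grid[2] has length 4. The slice grid[2][1:3] selects indices [1, 2] (1->17, 2->15), giving [17, 15].

[17, 15]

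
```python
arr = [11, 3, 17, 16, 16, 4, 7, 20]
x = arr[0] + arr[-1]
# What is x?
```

arr has length 8. arr[0] = 11.
arr has length 8. Negative index -1 maps to positive index 8 + (-1) = 7. arr[7] = 20.
Sum: 11 + 20 = 31.

31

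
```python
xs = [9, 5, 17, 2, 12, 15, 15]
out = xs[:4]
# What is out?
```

xs has length 7. The slice xs[:4] selects indices [0, 1, 2, 3] (0->9, 1->5, 2->17, 3->2), giving [9, 5, 17, 2].

[9, 5, 17, 2]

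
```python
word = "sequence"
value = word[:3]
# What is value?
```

word has length 8. The slice word[:3] selects indices [0, 1, 2] (0->'s', 1->'e', 2->'q'), giving 'seq'.

'seq'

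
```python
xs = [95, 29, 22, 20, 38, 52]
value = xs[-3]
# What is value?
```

xs has length 6. Negative index -3 maps to positive index 6 + (-3) = 3. xs[3] = 20.

20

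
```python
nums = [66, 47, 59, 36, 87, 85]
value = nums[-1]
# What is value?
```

nums has length 6. Negative index -1 maps to positive index 6 + (-1) = 5. nums[5] = 85.

85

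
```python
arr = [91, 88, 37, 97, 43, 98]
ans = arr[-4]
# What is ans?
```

arr has length 6. Negative index -4 maps to positive index 6 + (-4) = 2. arr[2] = 37.

37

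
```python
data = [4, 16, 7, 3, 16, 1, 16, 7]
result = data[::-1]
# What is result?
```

data has length 8. The slice data[::-1] selects indices [7, 6, 5, 4, 3, 2, 1, 0] (7->7, 6->16, 5->1, 4->16, 3->3, 2->7, 1->16, 0->4), giving [7, 16, 1, 16, 3, 7, 16, 4].

[7, 16, 1, 16, 3, 7, 16, 4]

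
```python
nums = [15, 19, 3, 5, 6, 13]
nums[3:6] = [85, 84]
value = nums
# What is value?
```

nums starts as [15, 19, 3, 5, 6, 13] (length 6). The slice nums[3:6] covers indices [3, 4, 5] with values [5, 6, 13]. Replacing that slice with [85, 84] (different length) produces [15, 19, 3, 85, 84].

[15, 19, 3, 85, 84]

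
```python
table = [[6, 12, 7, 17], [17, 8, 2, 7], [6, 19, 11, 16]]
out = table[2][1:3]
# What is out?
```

table[2] = [6, 19, 11, 16]. table[2] has length 4. The slice table[2][1:3] selects indices [1, 2] (1->19, 2->11), giving [19, 11].

[19, 11]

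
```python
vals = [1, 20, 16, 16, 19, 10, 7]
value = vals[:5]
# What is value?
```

vals has length 7. The slice vals[:5] selects indices [0, 1, 2, 3, 4] (0->1, 1->20, 2->16, 3->16, 4->19), giving [1, 20, 16, 16, 19].

[1, 20, 16, 16, 19]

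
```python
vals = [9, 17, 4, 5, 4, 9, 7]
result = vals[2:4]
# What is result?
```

vals has length 7. The slice vals[2:4] selects indices [2, 3] (2->4, 3->5), giving [4, 5].

[4, 5]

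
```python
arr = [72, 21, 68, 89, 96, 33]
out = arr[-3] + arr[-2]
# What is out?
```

arr has length 6. Negative index -3 maps to positive index 6 + (-3) = 3. arr[3] = 89.
arr has length 6. Negative index -2 maps to positive index 6 + (-2) = 4. arr[4] = 96.
Sum: 89 + 96 = 185.

185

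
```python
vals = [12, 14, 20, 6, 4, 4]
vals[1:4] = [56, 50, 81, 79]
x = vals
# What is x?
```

vals starts as [12, 14, 20, 6, 4, 4] (length 6). The slice vals[1:4] covers indices [1, 2, 3] with values [14, 20, 6]. Replacing that slice with [56, 50, 81, 79] (different length) produces [12, 56, 50, 81, 79, 4, 4].

[12, 56, 50, 81, 79, 4, 4]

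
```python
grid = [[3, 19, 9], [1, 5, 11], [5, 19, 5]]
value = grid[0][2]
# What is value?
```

grid[0] = [3, 19, 9]. Taking column 2 of that row yields 9.

9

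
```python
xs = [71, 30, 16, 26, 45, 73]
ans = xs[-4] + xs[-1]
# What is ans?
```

xs has length 6. Negative index -4 maps to positive index 6 + (-4) = 2. xs[2] = 16.
xs has length 6. Negative index -1 maps to positive index 6 + (-1) = 5. xs[5] = 73.
Sum: 16 + 73 = 89.

89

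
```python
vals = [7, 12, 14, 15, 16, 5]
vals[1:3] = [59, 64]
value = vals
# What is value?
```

vals starts as [7, 12, 14, 15, 16, 5] (length 6). The slice vals[1:3] covers indices [1, 2] with values [12, 14]. Replacing that slice with [59, 64] (same length) produces [7, 59, 64, 15, 16, 5].

[7, 59, 64, 15, 16, 5]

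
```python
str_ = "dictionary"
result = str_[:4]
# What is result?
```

str_ has length 10. The slice str_[:4] selects indices [0, 1, 2, 3] (0->'d', 1->'i', 2->'c', 3->'t'), giving 'dict'.

'dict'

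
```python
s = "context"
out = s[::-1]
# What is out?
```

s has length 7. The slice s[::-1] selects indices [6, 5, 4, 3, 2, 1, 0] (6->'t', 5->'x', 4->'e', 3->'t', 2->'n', 1->'o', 0->'c'), giving 'txetnoc'.

'txetnoc'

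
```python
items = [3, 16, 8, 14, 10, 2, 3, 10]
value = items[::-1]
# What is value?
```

items has length 8. The slice items[::-1] selects indices [7, 6, 5, 4, 3, 2, 1, 0] (7->10, 6->3, 5->2, 4->10, 3->14, 2->8, 1->16, 0->3), giving [10, 3, 2, 10, 14, 8, 16, 3].

[10, 3, 2, 10, 14, 8, 16, 3]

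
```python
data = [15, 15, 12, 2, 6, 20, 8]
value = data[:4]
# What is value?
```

data has length 7. The slice data[:4] selects indices [0, 1, 2, 3] (0->15, 1->15, 2->12, 3->2), giving [15, 15, 12, 2].

[15, 15, 12, 2]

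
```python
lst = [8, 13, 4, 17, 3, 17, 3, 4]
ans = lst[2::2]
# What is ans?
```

lst has length 8. The slice lst[2::2] selects indices [2, 4, 6] (2->4, 4->3, 6->3), giving [4, 3, 3].

[4, 3, 3]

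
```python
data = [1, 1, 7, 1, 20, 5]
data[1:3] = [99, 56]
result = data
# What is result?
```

data starts as [1, 1, 7, 1, 20, 5] (length 6). The slice data[1:3] covers indices [1, 2] with values [1, 7]. Replacing that slice with [99, 56] (same length) produces [1, 99, 56, 1, 20, 5].

[1, 99, 56, 1, 20, 5]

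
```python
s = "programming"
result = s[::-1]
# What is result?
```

s has length 11. The slice s[::-1] selects indices [10, 9, 8, 7, 6, 5, 4, 3, 2, 1, 0] (10->'g', 9->'n', 8->'i', 7->'m', 6->'m', 5->'a', 4->'r', 3->'g', 2->'o', 1->'r', 0->'p'), giving 'gnimmargorp'.

'gnimmargorp'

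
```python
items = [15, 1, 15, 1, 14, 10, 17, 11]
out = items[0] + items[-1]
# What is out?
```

items has length 8. items[0] = 15.
items has length 8. Negative index -1 maps to positive index 8 + (-1) = 7. items[7] = 11.
Sum: 15 + 11 = 26.

26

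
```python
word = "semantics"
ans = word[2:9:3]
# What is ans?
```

word has length 9. The slice word[2:9:3] selects indices [2, 5, 8] (2->'m', 5->'t', 8->'s'), giving 'mts'.

'mts'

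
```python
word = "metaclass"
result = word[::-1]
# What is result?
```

word has length 9. The slice word[::-1] selects indices [8, 7, 6, 5, 4, 3, 2, 1, 0] (8->'s', 7->'s', 6->'a', 5->'l', 4->'c', 3->'a', 2->'t', 1->'e', 0->'m'), giving 'ssalcatem'.

'ssalcatem'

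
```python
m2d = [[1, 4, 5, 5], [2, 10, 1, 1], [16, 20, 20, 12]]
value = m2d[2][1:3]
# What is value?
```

m2d[2] = [16, 20, 20, 12]. m2d[2] has length 4. The slice m2d[2][1:3] selects indices [1, 2] (1->20, 2->20), giving [20, 20].

[20, 20]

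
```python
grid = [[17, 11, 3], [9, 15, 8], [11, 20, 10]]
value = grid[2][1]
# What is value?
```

grid[2] = [11, 20, 10]. Taking column 1 of that row yields 20.

20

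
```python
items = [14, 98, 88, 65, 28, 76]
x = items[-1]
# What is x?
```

items has length 6. Negative index -1 maps to positive index 6 + (-1) = 5. items[5] = 76.

76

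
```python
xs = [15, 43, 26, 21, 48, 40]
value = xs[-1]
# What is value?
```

xs has length 6. Negative index -1 maps to positive index 6 + (-1) = 5. xs[5] = 40.

40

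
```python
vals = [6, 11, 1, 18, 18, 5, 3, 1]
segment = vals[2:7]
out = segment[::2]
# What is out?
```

vals has length 8. The slice vals[2:7] selects indices [2, 3, 4, 5, 6] (2->1, 3->18, 4->18, 5->5, 6->3), giving [1, 18, 18, 5, 3]. So segment = [1, 18, 18, 5, 3]. segment has length 5. The slice segment[::2] selects indices [0, 2, 4] (0->1, 2->18, 4->3), giving [1, 18, 3].

[1, 18, 3]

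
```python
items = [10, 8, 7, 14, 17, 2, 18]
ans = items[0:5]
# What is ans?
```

items has length 7. The slice items[0:5] selects indices [0, 1, 2, 3, 4] (0->10, 1->8, 2->7, 3->14, 4->17), giving [10, 8, 7, 14, 17].

[10, 8, 7, 14, 17]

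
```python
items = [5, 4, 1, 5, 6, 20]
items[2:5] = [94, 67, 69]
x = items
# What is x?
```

items starts as [5, 4, 1, 5, 6, 20] (length 6). The slice items[2:5] covers indices [2, 3, 4] with values [1, 5, 6]. Replacing that slice with [94, 67, 69] (same length) produces [5, 4, 94, 67, 69, 20].

[5, 4, 94, 67, 69, 20]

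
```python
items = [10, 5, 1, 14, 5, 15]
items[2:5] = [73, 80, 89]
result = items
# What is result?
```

items starts as [10, 5, 1, 14, 5, 15] (length 6). The slice items[2:5] covers indices [2, 3, 4] with values [1, 14, 5]. Replacing that slice with [73, 80, 89] (same length) produces [10, 5, 73, 80, 89, 15].

[10, 5, 73, 80, 89, 15]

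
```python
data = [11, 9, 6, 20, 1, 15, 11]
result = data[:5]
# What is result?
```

data has length 7. The slice data[:5] selects indices [0, 1, 2, 3, 4] (0->11, 1->9, 2->6, 3->20, 4->1), giving [11, 9, 6, 20, 1].

[11, 9, 6, 20, 1]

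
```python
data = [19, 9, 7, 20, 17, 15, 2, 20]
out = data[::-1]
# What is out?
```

data has length 8. The slice data[::-1] selects indices [7, 6, 5, 4, 3, 2, 1, 0] (7->20, 6->2, 5->15, 4->17, 3->20, 2->7, 1->9, 0->19), giving [20, 2, 15, 17, 20, 7, 9, 19].

[20, 2, 15, 17, 20, 7, 9, 19]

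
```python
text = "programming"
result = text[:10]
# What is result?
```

text has length 11. The slice text[:10] selects indices [0, 1, 2, 3, 4, 5, 6, 7, 8, 9] (0->'p', 1->'r', 2->'o', 3->'g', 4->'r', 5->'a', 6->'m', 7->'m', 8->'i', 9->'n'), giving 'programmin'.

'programmin'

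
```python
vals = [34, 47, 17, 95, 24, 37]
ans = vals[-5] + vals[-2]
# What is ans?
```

vals has length 6. Negative index -5 maps to positive index 6 + (-5) = 1. vals[1] = 47.
vals has length 6. Negative index -2 maps to positive index 6 + (-2) = 4. vals[4] = 24.
Sum: 47 + 24 = 71.

71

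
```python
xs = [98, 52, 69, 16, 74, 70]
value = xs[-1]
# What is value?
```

xs has length 6. Negative index -1 maps to positive index 6 + (-1) = 5. xs[5] = 70.

70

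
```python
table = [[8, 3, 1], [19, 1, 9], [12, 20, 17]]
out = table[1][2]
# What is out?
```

table[1] = [19, 1, 9]. Taking column 2 of that row yields 9.

9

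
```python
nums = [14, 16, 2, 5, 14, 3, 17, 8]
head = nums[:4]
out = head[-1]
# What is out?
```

nums has length 8. The slice nums[:4] selects indices [0, 1, 2, 3] (0->14, 1->16, 2->2, 3->5), giving [14, 16, 2, 5]. So head = [14, 16, 2, 5]. Then head[-1] = 5.

5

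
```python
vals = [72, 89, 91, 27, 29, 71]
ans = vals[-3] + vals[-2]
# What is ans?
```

vals has length 6. Negative index -3 maps to positive index 6 + (-3) = 3. vals[3] = 27.
vals has length 6. Negative index -2 maps to positive index 6 + (-2) = 4. vals[4] = 29.
Sum: 27 + 29 = 56.

56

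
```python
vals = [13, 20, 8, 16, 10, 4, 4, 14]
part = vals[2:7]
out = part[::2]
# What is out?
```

vals has length 8. The slice vals[2:7] selects indices [2, 3, 4, 5, 6] (2->8, 3->16, 4->10, 5->4, 6->4), giving [8, 16, 10, 4, 4]. So part = [8, 16, 10, 4, 4]. part has length 5. The slice part[::2] selects indices [0, 2, 4] (0->8, 2->10, 4->4), giving [8, 10, 4].

[8, 10, 4]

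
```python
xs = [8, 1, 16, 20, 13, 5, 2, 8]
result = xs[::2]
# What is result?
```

xs has length 8. The slice xs[::2] selects indices [0, 2, 4, 6] (0->8, 2->16, 4->13, 6->2), giving [8, 16, 13, 2].

[8, 16, 13, 2]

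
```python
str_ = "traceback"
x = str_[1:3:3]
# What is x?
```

str_ has length 9. The slice str_[1:3:3] selects indices [1] (1->'r'), giving 'r'.

'r'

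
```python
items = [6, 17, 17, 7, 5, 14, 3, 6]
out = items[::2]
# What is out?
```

items has length 8. The slice items[::2] selects indices [0, 2, 4, 6] (0->6, 2->17, 4->5, 6->3), giving [6, 17, 5, 3].

[6, 17, 5, 3]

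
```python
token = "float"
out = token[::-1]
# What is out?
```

token has length 5. The slice token[::-1] selects indices [4, 3, 2, 1, 0] (4->'t', 3->'a', 2->'o', 1->'l', 0->'f'), giving 'taolf'.

'taolf'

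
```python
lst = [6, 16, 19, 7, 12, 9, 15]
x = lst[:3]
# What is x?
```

lst has length 7. The slice lst[:3] selects indices [0, 1, 2] (0->6, 1->16, 2->19), giving [6, 16, 19].

[6, 16, 19]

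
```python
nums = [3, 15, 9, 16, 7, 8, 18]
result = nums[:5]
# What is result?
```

nums has length 7. The slice nums[:5] selects indices [0, 1, 2, 3, 4] (0->3, 1->15, 2->9, 3->16, 4->7), giving [3, 15, 9, 16, 7].

[3, 15, 9, 16, 7]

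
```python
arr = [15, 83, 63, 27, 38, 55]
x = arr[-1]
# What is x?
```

arr has length 6. Negative index -1 maps to positive index 6 + (-1) = 5. arr[5] = 55.

55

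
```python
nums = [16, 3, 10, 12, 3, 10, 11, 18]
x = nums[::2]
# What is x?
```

nums has length 8. The slice nums[::2] selects indices [0, 2, 4, 6] (0->16, 2->10, 4->3, 6->11), giving [16, 10, 3, 11].

[16, 10, 3, 11]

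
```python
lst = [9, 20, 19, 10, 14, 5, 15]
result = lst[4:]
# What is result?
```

lst has length 7. The slice lst[4:] selects indices [4, 5, 6] (4->14, 5->5, 6->15), giving [14, 5, 15].

[14, 5, 15]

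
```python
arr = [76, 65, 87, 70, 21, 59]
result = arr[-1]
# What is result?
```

arr has length 6. Negative index -1 maps to positive index 6 + (-1) = 5. arr[5] = 59.

59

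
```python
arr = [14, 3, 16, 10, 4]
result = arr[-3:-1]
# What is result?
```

arr has length 5. The slice arr[-3:-1] selects indices [2, 3] (2->16, 3->10), giving [16, 10].

[16, 10]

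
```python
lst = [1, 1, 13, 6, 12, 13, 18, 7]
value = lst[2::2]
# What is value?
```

lst has length 8. The slice lst[2::2] selects indices [2, 4, 6] (2->13, 4->12, 6->18), giving [13, 12, 18].

[13, 12, 18]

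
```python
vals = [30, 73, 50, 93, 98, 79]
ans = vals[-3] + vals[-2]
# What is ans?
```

vals has length 6. Negative index -3 maps to positive index 6 + (-3) = 3. vals[3] = 93.
vals has length 6. Negative index -2 maps to positive index 6 + (-2) = 4. vals[4] = 98.
Sum: 93 + 98 = 191.

191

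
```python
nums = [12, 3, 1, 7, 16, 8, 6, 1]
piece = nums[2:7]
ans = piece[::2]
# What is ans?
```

nums has length 8. The slice nums[2:7] selects indices [2, 3, 4, 5, 6] (2->1, 3->7, 4->16, 5->8, 6->6), giving [1, 7, 16, 8, 6]. So piece = [1, 7, 16, 8, 6]. piece has length 5. The slice piece[::2] selects indices [0, 2, 4] (0->1, 2->16, 4->6), giving [1, 16, 6].

[1, 16, 6]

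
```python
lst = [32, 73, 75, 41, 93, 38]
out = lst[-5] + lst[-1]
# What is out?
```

lst has length 6. Negative index -5 maps to positive index 6 + (-5) = 1. lst[1] = 73.
lst has length 6. Negative index -1 maps to positive index 6 + (-1) = 5. lst[5] = 38.
Sum: 73 + 38 = 111.

111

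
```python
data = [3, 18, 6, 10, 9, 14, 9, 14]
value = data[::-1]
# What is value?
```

data has length 8. The slice data[::-1] selects indices [7, 6, 5, 4, 3, 2, 1, 0] (7->14, 6->9, 5->14, 4->9, 3->10, 2->6, 1->18, 0->3), giving [14, 9, 14, 9, 10, 6, 18, 3].

[14, 9, 14, 9, 10, 6, 18, 3]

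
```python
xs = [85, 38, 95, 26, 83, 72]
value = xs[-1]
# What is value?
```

xs has length 6. Negative index -1 maps to positive index 6 + (-1) = 5. xs[5] = 72.

72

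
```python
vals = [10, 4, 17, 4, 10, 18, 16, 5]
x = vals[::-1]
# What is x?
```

vals has length 8. The slice vals[::-1] selects indices [7, 6, 5, 4, 3, 2, 1, 0] (7->5, 6->16, 5->18, 4->10, 3->4, 2->17, 1->4, 0->10), giving [5, 16, 18, 10, 4, 17, 4, 10].

[5, 16, 18, 10, 4, 17, 4, 10]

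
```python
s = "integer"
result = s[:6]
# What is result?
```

s has length 7. The slice s[:6] selects indices [0, 1, 2, 3, 4, 5] (0->'i', 1->'n', 2->'t', 3->'e', 4->'g', 5->'e'), giving 'intege'.

'intege'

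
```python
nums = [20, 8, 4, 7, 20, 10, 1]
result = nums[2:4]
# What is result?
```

nums has length 7. The slice nums[2:4] selects indices [2, 3] (2->4, 3->7), giving [4, 7].

[4, 7]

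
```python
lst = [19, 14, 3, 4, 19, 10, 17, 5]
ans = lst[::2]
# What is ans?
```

lst has length 8. The slice lst[::2] selects indices [0, 2, 4, 6] (0->19, 2->3, 4->19, 6->17), giving [19, 3, 19, 17].

[19, 3, 19, 17]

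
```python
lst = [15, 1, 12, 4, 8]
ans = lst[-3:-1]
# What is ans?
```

lst has length 5. The slice lst[-3:-1] selects indices [2, 3] (2->12, 3->4), giving [12, 4].

[12, 4]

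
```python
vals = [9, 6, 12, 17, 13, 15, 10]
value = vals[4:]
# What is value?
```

vals has length 7. The slice vals[4:] selects indices [4, 5, 6] (4->13, 5->15, 6->10), giving [13, 15, 10].

[13, 15, 10]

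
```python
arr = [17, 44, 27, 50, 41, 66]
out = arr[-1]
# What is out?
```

arr has length 6. Negative index -1 maps to positive index 6 + (-1) = 5. arr[5] = 66.

66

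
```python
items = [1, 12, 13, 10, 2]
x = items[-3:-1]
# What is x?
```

items has length 5. The slice items[-3:-1] selects indices [2, 3] (2->13, 3->10), giving [13, 10].

[13, 10]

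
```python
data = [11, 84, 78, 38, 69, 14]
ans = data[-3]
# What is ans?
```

data has length 6. Negative index -3 maps to positive index 6 + (-3) = 3. data[3] = 38.

38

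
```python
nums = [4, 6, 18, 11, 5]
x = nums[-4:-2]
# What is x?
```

nums has length 5. The slice nums[-4:-2] selects indices [1, 2] (1->6, 2->18), giving [6, 18].

[6, 18]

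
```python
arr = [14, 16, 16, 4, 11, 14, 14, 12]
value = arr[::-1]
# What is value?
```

arr has length 8. The slice arr[::-1] selects indices [7, 6, 5, 4, 3, 2, 1, 0] (7->12, 6->14, 5->14, 4->11, 3->4, 2->16, 1->16, 0->14), giving [12, 14, 14, 11, 4, 16, 16, 14].

[12, 14, 14, 11, 4, 16, 16, 14]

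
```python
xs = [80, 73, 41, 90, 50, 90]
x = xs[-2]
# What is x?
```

xs has length 6. Negative index -2 maps to positive index 6 + (-2) = 4. xs[4] = 50.

50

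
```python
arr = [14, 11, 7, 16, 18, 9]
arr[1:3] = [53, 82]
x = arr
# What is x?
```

arr starts as [14, 11, 7, 16, 18, 9] (length 6). The slice arr[1:3] covers indices [1, 2] with values [11, 7]. Replacing that slice with [53, 82] (same length) produces [14, 53, 82, 16, 18, 9].

[14, 53, 82, 16, 18, 9]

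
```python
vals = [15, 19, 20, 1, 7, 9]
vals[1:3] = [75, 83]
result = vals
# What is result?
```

vals starts as [15, 19, 20, 1, 7, 9] (length 6). The slice vals[1:3] covers indices [1, 2] with values [19, 20]. Replacing that slice with [75, 83] (same length) produces [15, 75, 83, 1, 7, 9].

[15, 75, 83, 1, 7, 9]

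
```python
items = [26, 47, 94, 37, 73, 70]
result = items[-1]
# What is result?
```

items has length 6. Negative index -1 maps to positive index 6 + (-1) = 5. items[5] = 70.

70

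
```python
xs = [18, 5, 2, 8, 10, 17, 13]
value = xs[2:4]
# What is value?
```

xs has length 7. The slice xs[2:4] selects indices [2, 3] (2->2, 3->8), giving [2, 8].

[2, 8]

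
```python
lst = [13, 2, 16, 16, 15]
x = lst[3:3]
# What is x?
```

lst has length 5. The slice lst[3:3] resolves to an empty index range, so the result is [].

[]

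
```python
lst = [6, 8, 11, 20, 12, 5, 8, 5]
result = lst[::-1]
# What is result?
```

lst has length 8. The slice lst[::-1] selects indices [7, 6, 5, 4, 3, 2, 1, 0] (7->5, 6->8, 5->5, 4->12, 3->20, 2->11, 1->8, 0->6), giving [5, 8, 5, 12, 20, 11, 8, 6].

[5, 8, 5, 12, 20, 11, 8, 6]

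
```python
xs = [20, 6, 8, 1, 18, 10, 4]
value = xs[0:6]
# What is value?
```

xs has length 7. The slice xs[0:6] selects indices [0, 1, 2, 3, 4, 5] (0->20, 1->6, 2->8, 3->1, 4->18, 5->10), giving [20, 6, 8, 1, 18, 10].

[20, 6, 8, 1, 18, 10]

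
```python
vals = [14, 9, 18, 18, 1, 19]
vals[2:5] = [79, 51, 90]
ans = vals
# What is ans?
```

vals starts as [14, 9, 18, 18, 1, 19] (length 6). The slice vals[2:5] covers indices [2, 3, 4] with values [18, 18, 1]. Replacing that slice with [79, 51, 90] (same length) produces [14, 9, 79, 51, 90, 19].

[14, 9, 79, 51, 90, 19]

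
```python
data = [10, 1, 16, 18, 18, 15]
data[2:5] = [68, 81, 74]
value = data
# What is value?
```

data starts as [10, 1, 16, 18, 18, 15] (length 6). The slice data[2:5] covers indices [2, 3, 4] with values [16, 18, 18]. Replacing that slice with [68, 81, 74] (same length) produces [10, 1, 68, 81, 74, 15].

[10, 1, 68, 81, 74, 15]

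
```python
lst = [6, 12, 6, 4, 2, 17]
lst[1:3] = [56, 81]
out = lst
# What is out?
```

lst starts as [6, 12, 6, 4, 2, 17] (length 6). The slice lst[1:3] covers indices [1, 2] with values [12, 6]. Replacing that slice with [56, 81] (same length) produces [6, 56, 81, 4, 2, 17].

[6, 56, 81, 4, 2, 17]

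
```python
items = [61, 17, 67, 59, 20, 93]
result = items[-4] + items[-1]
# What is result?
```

items has length 6. Negative index -4 maps to positive index 6 + (-4) = 2. items[2] = 67.
items has length 6. Negative index -1 maps to positive index 6 + (-1) = 5. items[5] = 93.
Sum: 67 + 93 = 160.

160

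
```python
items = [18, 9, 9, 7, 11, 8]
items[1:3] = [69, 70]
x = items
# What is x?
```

items starts as [18, 9, 9, 7, 11, 8] (length 6). The slice items[1:3] covers indices [1, 2] with values [9, 9]. Replacing that slice with [69, 70] (same length) produces [18, 69, 70, 7, 11, 8].

[18, 69, 70, 7, 11, 8]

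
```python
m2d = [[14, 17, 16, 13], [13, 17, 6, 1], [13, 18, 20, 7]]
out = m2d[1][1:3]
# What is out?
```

m2d[1] = [13, 17, 6, 1]. m2d[1] has length 4. The slice m2d[1][1:3] selects indices [1, 2] (1->17, 2->6), giving [17, 6].

[17, 6]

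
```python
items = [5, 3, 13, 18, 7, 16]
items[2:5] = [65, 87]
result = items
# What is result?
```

items starts as [5, 3, 13, 18, 7, 16] (length 6). The slice items[2:5] covers indices [2, 3, 4] with values [13, 18, 7]. Replacing that slice with [65, 87] (different length) produces [5, 3, 65, 87, 16].

[5, 3, 65, 87, 16]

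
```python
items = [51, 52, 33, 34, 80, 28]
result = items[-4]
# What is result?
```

items has length 6. Negative index -4 maps to positive index 6 + (-4) = 2. items[2] = 33.

33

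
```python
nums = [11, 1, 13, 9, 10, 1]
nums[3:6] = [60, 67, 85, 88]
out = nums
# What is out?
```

nums starts as [11, 1, 13, 9, 10, 1] (length 6). The slice nums[3:6] covers indices [3, 4, 5] with values [9, 10, 1]. Replacing that slice with [60, 67, 85, 88] (different length) produces [11, 1, 13, 60, 67, 85, 88].

[11, 1, 13, 60, 67, 85, 88]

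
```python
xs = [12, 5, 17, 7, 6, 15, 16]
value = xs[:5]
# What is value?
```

xs has length 7. The slice xs[:5] selects indices [0, 1, 2, 3, 4] (0->12, 1->5, 2->17, 3->7, 4->6), giving [12, 5, 17, 7, 6].

[12, 5, 17, 7, 6]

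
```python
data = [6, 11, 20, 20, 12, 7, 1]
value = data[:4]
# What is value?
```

data has length 7. The slice data[:4] selects indices [0, 1, 2, 3] (0->6, 1->11, 2->20, 3->20), giving [6, 11, 20, 20].

[6, 11, 20, 20]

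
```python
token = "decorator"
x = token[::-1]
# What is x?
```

token has length 9. The slice token[::-1] selects indices [8, 7, 6, 5, 4, 3, 2, 1, 0] (8->'r', 7->'o', 6->'t', 5->'a', 4->'r', 3->'o', 2->'c', 1->'e', 0->'d'), giving 'rotaroced'.

'rotaroced'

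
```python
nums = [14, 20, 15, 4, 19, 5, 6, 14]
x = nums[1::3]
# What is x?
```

nums has length 8. The slice nums[1::3] selects indices [1, 4, 7] (1->20, 4->19, 7->14), giving [20, 19, 14].

[20, 19, 14]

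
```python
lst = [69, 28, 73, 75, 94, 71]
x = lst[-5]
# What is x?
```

lst has length 6. Negative index -5 maps to positive index 6 + (-5) = 1. lst[1] = 28.

28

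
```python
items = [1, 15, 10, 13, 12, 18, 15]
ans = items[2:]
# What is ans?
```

items has length 7. The slice items[2:] selects indices [2, 3, 4, 5, 6] (2->10, 3->13, 4->12, 5->18, 6->15), giving [10, 13, 12, 18, 15].

[10, 13, 12, 18, 15]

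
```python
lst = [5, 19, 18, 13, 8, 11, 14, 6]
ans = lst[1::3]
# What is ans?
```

lst has length 8. The slice lst[1::3] selects indices [1, 4, 7] (1->19, 4->8, 7->6), giving [19, 8, 6].

[19, 8, 6]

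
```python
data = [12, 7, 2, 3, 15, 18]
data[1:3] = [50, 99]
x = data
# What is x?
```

data starts as [12, 7, 2, 3, 15, 18] (length 6). The slice data[1:3] covers indices [1, 2] with values [7, 2]. Replacing that slice with [50, 99] (same length) produces [12, 50, 99, 3, 15, 18].

[12, 50, 99, 3, 15, 18]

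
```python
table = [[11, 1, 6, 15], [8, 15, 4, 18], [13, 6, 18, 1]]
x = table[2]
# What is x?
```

table has 3 rows. Row 2 is [13, 6, 18, 1].

[13, 6, 18, 1]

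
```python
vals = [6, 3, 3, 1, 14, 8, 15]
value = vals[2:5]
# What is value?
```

vals has length 7. The slice vals[2:5] selects indices [2, 3, 4] (2->3, 3->1, 4->14), giving [3, 1, 14].

[3, 1, 14]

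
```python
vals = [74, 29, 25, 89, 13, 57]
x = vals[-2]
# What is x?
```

vals has length 6. Negative index -2 maps to positive index 6 + (-2) = 4. vals[4] = 13.

13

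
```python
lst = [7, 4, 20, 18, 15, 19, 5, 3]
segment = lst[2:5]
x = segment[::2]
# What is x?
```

lst has length 8. The slice lst[2:5] selects indices [2, 3, 4] (2->20, 3->18, 4->15), giving [20, 18, 15]. So segment = [20, 18, 15]. segment has length 3. The slice segment[::2] selects indices [0, 2] (0->20, 2->15), giving [20, 15].

[20, 15]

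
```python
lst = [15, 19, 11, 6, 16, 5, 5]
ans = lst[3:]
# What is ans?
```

lst has length 7. The slice lst[3:] selects indices [3, 4, 5, 6] (3->6, 4->16, 5->5, 6->5), giving [6, 16, 5, 5].

[6, 16, 5, 5]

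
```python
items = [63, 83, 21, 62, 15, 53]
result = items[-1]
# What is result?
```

items has length 6. Negative index -1 maps to positive index 6 + (-1) = 5. items[5] = 53.

53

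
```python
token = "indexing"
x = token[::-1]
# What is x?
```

token has length 8. The slice token[::-1] selects indices [7, 6, 5, 4, 3, 2, 1, 0] (7->'g', 6->'n', 5->'i', 4->'x', 3->'e', 2->'d', 1->'n', 0->'i'), giving 'gnixedni'.

'gnixedni'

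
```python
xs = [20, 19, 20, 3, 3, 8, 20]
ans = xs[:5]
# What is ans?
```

xs has length 7. The slice xs[:5] selects indices [0, 1, 2, 3, 4] (0->20, 1->19, 2->20, 3->3, 4->3), giving [20, 19, 20, 3, 3].

[20, 19, 20, 3, 3]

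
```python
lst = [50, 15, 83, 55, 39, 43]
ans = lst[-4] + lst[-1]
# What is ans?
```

lst has length 6. Negative index -4 maps to positive index 6 + (-4) = 2. lst[2] = 83.
lst has length 6. Negative index -1 maps to positive index 6 + (-1) = 5. lst[5] = 43.
Sum: 83 + 43 = 126.

126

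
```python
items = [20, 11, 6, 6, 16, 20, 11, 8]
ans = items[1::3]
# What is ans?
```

items has length 8. The slice items[1::3] selects indices [1, 4, 7] (1->11, 4->16, 7->8), giving [11, 16, 8].

[11, 16, 8]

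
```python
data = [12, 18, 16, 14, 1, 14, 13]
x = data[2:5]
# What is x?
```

data has length 7. The slice data[2:5] selects indices [2, 3, 4] (2->16, 3->14, 4->1), giving [16, 14, 1].

[16, 14, 1]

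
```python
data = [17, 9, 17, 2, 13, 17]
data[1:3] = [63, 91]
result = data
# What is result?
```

data starts as [17, 9, 17, 2, 13, 17] (length 6). The slice data[1:3] covers indices [1, 2] with values [9, 17]. Replacing that slice with [63, 91] (same length) produces [17, 63, 91, 2, 13, 17].

[17, 63, 91, 2, 13, 17]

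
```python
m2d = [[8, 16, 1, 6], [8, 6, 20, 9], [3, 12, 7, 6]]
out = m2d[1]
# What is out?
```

m2d has 3 rows. Row 1 is [8, 6, 20, 9].

[8, 6, 20, 9]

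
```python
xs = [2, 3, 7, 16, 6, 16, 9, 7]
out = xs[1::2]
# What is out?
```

xs has length 8. The slice xs[1::2] selects indices [1, 3, 5, 7] (1->3, 3->16, 5->16, 7->7), giving [3, 16, 16, 7].

[3, 16, 16, 7]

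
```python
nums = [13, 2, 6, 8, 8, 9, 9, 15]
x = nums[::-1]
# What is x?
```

nums has length 8. The slice nums[::-1] selects indices [7, 6, 5, 4, 3, 2, 1, 0] (7->15, 6->9, 5->9, 4->8, 3->8, 2->6, 1->2, 0->13), giving [15, 9, 9, 8, 8, 6, 2, 13].

[15, 9, 9, 8, 8, 6, 2, 13]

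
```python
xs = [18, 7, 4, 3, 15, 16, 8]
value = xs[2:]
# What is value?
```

xs has length 7. The slice xs[2:] selects indices [2, 3, 4, 5, 6] (2->4, 3->3, 4->15, 5->16, 6->8), giving [4, 3, 15, 16, 8].

[4, 3, 15, 16, 8]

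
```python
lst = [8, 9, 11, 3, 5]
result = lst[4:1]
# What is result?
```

lst has length 5. The slice lst[4:1] resolves to an empty index range, so the result is [].

[]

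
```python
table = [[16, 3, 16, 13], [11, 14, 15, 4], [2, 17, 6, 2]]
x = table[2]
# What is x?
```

table has 3 rows. Row 2 is [2, 17, 6, 2].

[2, 17, 6, 2]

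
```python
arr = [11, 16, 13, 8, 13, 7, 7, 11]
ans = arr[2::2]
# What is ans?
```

arr has length 8. The slice arr[2::2] selects indices [2, 4, 6] (2->13, 4->13, 6->7), giving [13, 13, 7].

[13, 13, 7]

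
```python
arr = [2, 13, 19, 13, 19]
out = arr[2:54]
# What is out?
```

arr has length 5. The slice arr[2:54] selects indices [2, 3, 4] (2->19, 3->13, 4->19), giving [19, 13, 19].

[19, 13, 19]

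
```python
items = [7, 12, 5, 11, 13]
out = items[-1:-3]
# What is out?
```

items has length 5. The slice items[-1:-3] resolves to an empty index range, so the result is [].

[]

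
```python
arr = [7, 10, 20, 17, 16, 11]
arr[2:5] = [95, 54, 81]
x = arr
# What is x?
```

arr starts as [7, 10, 20, 17, 16, 11] (length 6). The slice arr[2:5] covers indices [2, 3, 4] with values [20, 17, 16]. Replacing that slice with [95, 54, 81] (same length) produces [7, 10, 95, 54, 81, 11].

[7, 10, 95, 54, 81, 11]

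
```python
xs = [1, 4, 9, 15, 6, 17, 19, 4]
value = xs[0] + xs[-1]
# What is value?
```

xs has length 8. xs[0] = 1.
xs has length 8. Negative index -1 maps to positive index 8 + (-1) = 7. xs[7] = 4.
Sum: 1 + 4 = 5.

5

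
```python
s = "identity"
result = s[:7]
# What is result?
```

s has length 8. The slice s[:7] selects indices [0, 1, 2, 3, 4, 5, 6] (0->'i', 1->'d', 2->'e', 3->'n', 4->'t', 5->'i', 6->'t'), giving 'identit'.

'identit'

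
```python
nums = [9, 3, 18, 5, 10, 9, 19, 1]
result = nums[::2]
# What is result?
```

nums has length 8. The slice nums[::2] selects indices [0, 2, 4, 6] (0->9, 2->18, 4->10, 6->19), giving [9, 18, 10, 19].

[9, 18, 10, 19]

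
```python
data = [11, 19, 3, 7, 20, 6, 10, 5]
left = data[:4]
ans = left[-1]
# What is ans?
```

data has length 8. The slice data[:4] selects indices [0, 1, 2, 3] (0->11, 1->19, 2->3, 3->7), giving [11, 19, 3, 7]. So left = [11, 19, 3, 7]. Then left[-1] = 7.

7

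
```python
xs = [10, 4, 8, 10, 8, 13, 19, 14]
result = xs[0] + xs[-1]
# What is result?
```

xs has length 8. xs[0] = 10.
xs has length 8. Negative index -1 maps to positive index 8 + (-1) = 7. xs[7] = 14.
Sum: 10 + 14 = 24.

24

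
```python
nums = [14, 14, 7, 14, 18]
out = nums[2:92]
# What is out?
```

nums has length 5. The slice nums[2:92] selects indices [2, 3, 4] (2->7, 3->14, 4->18), giving [7, 14, 18].

[7, 14, 18]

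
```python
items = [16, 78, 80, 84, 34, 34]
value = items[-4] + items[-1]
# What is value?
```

items has length 6. Negative index -4 maps to positive index 6 + (-4) = 2. items[2] = 80.
items has length 6. Negative index -1 maps to positive index 6 + (-1) = 5. items[5] = 34.
Sum: 80 + 34 = 114.

114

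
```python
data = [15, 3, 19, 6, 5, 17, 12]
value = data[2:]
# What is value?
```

data has length 7. The slice data[2:] selects indices [2, 3, 4, 5, 6] (2->19, 3->6, 4->5, 5->17, 6->12), giving [19, 6, 5, 17, 12].

[19, 6, 5, 17, 12]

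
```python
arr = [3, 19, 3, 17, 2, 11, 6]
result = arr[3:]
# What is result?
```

arr has length 7. The slice arr[3:] selects indices [3, 4, 5, 6] (3->17, 4->2, 5->11, 6->6), giving [17, 2, 11, 6].

[17, 2, 11, 6]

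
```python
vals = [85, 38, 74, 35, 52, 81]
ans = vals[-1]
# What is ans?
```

vals has length 6. Negative index -1 maps to positive index 6 + (-1) = 5. vals[5] = 81.

81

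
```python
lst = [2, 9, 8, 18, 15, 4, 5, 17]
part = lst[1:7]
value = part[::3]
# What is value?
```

lst has length 8. The slice lst[1:7] selects indices [1, 2, 3, 4, 5, 6] (1->9, 2->8, 3->18, 4->15, 5->4, 6->5), giving [9, 8, 18, 15, 4, 5]. So part = [9, 8, 18, 15, 4, 5]. part has length 6. The slice part[::3] selects indices [0, 3] (0->9, 3->15), giving [9, 15].

[9, 15]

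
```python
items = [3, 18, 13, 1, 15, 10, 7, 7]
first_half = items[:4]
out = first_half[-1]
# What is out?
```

items has length 8. The slice items[:4] selects indices [0, 1, 2, 3] (0->3, 1->18, 2->13, 3->1), giving [3, 18, 13, 1]. So first_half = [3, 18, 13, 1]. Then first_half[-1] = 1.

1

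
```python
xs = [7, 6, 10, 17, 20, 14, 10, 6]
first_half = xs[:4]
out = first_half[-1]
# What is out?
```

xs has length 8. The slice xs[:4] selects indices [0, 1, 2, 3] (0->7, 1->6, 2->10, 3->17), giving [7, 6, 10, 17]. So first_half = [7, 6, 10, 17]. Then first_half[-1] = 17.

17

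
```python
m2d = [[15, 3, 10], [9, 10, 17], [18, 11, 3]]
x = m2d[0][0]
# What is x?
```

m2d[0] = [15, 3, 10]. Taking column 0 of that row yields 15.

15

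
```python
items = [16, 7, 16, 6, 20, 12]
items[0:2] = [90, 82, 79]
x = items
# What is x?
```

items starts as [16, 7, 16, 6, 20, 12] (length 6). The slice items[0:2] covers indices [0, 1] with values [16, 7]. Replacing that slice with [90, 82, 79] (different length) produces [90, 82, 79, 16, 6, 20, 12].

[90, 82, 79, 16, 6, 20, 12]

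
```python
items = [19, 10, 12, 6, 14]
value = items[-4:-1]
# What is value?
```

items has length 5. The slice items[-4:-1] selects indices [1, 2, 3] (1->10, 2->12, 3->6), giving [10, 12, 6].

[10, 12, 6]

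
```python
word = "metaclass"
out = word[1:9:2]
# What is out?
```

word has length 9. The slice word[1:9:2] selects indices [1, 3, 5, 7] (1->'e', 3->'a', 5->'l', 7->'s'), giving 'eals'.

'eals'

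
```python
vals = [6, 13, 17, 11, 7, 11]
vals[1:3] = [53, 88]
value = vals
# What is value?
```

vals starts as [6, 13, 17, 11, 7, 11] (length 6). The slice vals[1:3] covers indices [1, 2] with values [13, 17]. Replacing that slice with [53, 88] (same length) produces [6, 53, 88, 11, 7, 11].

[6, 53, 88, 11, 7, 11]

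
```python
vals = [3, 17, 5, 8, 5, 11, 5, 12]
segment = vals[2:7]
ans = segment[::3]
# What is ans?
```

vals has length 8. The slice vals[2:7] selects indices [2, 3, 4, 5, 6] (2->5, 3->8, 4->5, 5->11, 6->5), giving [5, 8, 5, 11, 5]. So segment = [5, 8, 5, 11, 5]. segment has length 5. The slice segment[::3] selects indices [0, 3] (0->5, 3->11), giving [5, 11].

[5, 11]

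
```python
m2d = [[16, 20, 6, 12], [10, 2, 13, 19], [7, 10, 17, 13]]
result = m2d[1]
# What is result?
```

m2d has 3 rows. Row 1 is [10, 2, 13, 19].

[10, 2, 13, 19]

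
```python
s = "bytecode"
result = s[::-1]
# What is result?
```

s has length 8. The slice s[::-1] selects indices [7, 6, 5, 4, 3, 2, 1, 0] (7->'e', 6->'d', 5->'o', 4->'c', 3->'e', 2->'t', 1->'y', 0->'b'), giving 'edocetyb'.

'edocetyb'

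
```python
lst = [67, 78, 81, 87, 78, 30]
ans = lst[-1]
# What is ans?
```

lst has length 6. Negative index -1 maps to positive index 6 + (-1) = 5. lst[5] = 30.

30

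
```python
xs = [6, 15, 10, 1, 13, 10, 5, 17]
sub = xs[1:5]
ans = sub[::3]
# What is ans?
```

xs has length 8. The slice xs[1:5] selects indices [1, 2, 3, 4] (1->15, 2->10, 3->1, 4->13), giving [15, 10, 1, 13]. So sub = [15, 10, 1, 13]. sub has length 4. The slice sub[::3] selects indices [0, 3] (0->15, 3->13), giving [15, 13].

[15, 13]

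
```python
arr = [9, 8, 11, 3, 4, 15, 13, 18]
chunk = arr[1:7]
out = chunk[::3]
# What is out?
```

arr has length 8. The slice arr[1:7] selects indices [1, 2, 3, 4, 5, 6] (1->8, 2->11, 3->3, 4->4, 5->15, 6->13), giving [8, 11, 3, 4, 15, 13]. So chunk = [8, 11, 3, 4, 15, 13]. chunk has length 6. The slice chunk[::3] selects indices [0, 3] (0->8, 3->4), giving [8, 4].

[8, 4]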